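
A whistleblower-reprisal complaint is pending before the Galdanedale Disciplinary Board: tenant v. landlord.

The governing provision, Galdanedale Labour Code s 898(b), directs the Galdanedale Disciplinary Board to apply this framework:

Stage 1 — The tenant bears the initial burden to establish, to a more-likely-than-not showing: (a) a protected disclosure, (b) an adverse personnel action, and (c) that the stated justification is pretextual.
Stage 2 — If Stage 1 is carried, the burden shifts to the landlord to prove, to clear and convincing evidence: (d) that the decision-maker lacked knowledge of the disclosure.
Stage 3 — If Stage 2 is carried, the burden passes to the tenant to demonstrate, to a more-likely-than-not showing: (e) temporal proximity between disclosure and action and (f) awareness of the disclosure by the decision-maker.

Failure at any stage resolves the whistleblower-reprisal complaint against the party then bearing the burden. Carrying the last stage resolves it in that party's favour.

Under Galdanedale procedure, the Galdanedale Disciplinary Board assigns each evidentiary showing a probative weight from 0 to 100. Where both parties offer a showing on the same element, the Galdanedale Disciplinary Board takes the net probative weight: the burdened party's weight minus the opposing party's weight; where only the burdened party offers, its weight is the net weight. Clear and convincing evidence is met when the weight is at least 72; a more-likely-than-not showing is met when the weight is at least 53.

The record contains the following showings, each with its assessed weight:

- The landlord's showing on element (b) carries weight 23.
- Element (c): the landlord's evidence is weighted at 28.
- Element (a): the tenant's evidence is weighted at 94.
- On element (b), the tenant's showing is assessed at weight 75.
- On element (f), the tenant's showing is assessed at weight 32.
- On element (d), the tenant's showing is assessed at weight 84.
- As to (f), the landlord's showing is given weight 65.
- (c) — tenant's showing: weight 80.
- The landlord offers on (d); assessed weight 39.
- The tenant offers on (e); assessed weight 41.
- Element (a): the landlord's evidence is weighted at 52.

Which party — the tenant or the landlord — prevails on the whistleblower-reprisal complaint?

landlord

At Stage 1 the tenant must meet a more-likely-than-not showing (weight is at least 53): on (a) the weight is 94 less the opposing 52 gives net 42, which does not reach 53, so (a) does not meet the standard; on (b) the weight is 75 less the opposing 23 gives net 52, < 53, so (b) does not meet the standard; on (c) the weight is 80 less the opposing 28 gives net 52, < 53, so (c) does not meet the standard.
  The tenant does not carry Stage 1.
So the landlord prevails.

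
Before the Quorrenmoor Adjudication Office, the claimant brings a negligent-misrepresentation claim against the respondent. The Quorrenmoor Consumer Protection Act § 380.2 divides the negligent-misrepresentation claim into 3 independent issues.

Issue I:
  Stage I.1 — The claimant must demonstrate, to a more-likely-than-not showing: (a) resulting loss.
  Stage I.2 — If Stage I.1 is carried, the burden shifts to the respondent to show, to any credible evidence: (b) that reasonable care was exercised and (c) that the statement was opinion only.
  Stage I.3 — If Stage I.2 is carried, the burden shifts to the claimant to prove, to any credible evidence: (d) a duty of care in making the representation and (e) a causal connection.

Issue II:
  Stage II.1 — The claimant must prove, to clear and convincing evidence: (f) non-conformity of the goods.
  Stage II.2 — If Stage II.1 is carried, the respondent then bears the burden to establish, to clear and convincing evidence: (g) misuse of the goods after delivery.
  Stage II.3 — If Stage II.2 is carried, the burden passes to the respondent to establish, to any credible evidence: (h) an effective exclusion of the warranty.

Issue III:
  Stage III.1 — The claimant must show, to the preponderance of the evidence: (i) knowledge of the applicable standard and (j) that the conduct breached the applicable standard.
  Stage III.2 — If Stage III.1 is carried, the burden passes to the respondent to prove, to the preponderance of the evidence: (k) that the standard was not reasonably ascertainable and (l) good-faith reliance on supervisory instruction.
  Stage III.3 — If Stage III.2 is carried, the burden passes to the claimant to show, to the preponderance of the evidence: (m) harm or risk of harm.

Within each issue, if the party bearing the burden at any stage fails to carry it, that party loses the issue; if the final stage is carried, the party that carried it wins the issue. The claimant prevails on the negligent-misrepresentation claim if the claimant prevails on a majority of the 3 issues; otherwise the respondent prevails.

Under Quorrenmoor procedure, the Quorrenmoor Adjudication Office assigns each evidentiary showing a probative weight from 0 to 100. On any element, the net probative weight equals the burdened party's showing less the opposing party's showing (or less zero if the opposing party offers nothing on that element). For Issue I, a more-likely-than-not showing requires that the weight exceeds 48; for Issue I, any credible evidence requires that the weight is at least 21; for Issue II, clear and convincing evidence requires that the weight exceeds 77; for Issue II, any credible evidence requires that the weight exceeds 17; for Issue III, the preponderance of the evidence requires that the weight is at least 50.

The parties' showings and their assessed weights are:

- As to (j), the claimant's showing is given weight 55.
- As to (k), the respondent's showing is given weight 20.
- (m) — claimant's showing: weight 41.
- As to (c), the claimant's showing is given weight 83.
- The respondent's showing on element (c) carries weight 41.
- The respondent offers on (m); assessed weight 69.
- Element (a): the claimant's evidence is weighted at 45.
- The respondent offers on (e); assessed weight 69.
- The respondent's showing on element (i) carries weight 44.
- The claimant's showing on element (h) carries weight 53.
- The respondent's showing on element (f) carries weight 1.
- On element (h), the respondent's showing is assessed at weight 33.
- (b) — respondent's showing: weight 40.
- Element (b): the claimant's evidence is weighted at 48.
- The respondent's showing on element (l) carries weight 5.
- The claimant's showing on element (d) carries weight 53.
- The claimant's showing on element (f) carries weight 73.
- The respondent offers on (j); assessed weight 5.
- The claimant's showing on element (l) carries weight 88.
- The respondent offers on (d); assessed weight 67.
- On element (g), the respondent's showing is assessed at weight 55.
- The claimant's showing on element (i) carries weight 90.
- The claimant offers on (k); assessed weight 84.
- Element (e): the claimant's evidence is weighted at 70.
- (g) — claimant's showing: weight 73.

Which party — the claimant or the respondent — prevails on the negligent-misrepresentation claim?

respondent

— Issue I —
Stage I.1 (claimant, a more-likely-than-not showing, weight exceeds 48): (a) 45 ≤ 48 — fails.
  Not every element is met, so the claimant fails to carry Stage I.1.
The respondent prevails on this issue.
— Issue II —
Stage II.1 — burden on claimant; standard: clear and convincing evidence (weight exceeds 77).
    (f): 73 − 1 = 72 ≤ 77 [not met]
  Stage II.1 not carried; the claimant fails its burden.
The analysis ends at Stage II.1; the respondent prevails on this issue.
— Issue III —
Stage III.1 — burden on claimant; standard: the preponderance of the evidence (weight is at least 50).
    (i): 90 − 44 = 46 < 50 [not met]
    (j): 55 − 5 = 50 ≥ 50 [met]
  Stage III.1 not carried; the claimant fails its burden.
The analysis ends at Stage III.1; the respondent prevails on this issue.
Per-issue: Issue I → respondent; Issue II → respondent; Issue III → respondent. The claimant must prevail on a majority of issues; overall, the respondent prevails.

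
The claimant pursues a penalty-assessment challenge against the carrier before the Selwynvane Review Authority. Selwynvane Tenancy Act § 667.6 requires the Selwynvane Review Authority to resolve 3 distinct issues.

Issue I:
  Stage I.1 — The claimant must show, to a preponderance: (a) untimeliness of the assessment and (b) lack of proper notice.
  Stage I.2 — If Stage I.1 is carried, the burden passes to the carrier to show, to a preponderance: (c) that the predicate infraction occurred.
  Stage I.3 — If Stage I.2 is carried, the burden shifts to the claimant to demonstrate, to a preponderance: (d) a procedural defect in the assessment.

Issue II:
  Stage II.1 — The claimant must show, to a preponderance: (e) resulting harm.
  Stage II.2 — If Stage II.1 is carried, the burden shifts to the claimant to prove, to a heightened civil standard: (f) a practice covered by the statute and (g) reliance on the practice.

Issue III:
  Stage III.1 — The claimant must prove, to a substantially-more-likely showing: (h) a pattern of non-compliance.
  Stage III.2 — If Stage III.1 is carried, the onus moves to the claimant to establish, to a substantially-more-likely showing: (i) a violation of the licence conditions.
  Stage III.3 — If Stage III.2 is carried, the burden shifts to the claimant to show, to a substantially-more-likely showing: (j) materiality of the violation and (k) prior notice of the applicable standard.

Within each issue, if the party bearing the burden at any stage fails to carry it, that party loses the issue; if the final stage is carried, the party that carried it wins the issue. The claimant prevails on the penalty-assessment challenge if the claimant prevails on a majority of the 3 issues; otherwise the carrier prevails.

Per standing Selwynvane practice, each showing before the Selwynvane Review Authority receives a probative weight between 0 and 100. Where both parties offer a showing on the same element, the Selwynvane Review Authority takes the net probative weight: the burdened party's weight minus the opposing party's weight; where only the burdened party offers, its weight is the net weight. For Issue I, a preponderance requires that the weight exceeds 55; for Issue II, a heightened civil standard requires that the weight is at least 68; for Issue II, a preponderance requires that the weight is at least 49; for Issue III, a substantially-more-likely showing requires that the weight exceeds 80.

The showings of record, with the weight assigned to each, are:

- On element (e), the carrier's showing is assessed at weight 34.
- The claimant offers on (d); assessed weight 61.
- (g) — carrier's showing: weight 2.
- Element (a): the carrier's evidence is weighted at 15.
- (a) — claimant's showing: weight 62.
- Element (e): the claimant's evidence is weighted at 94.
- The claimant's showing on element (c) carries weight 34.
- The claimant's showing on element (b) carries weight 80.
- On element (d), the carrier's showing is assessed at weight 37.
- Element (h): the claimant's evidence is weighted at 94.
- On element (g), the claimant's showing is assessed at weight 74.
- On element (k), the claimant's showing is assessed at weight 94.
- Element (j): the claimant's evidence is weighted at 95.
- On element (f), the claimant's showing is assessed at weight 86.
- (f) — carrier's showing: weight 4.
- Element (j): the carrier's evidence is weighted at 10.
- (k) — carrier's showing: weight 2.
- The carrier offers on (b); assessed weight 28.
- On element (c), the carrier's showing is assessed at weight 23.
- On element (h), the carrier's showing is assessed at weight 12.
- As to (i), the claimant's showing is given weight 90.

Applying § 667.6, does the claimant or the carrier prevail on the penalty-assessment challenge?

claimant

— Issue I —
Stage I.1 (claimant, a preponderance, weight exceeds 55): (a) net 62−15=47 ≤ 55 — fails; (b) net 80−28=52 ≤ 55 — fails.
  Stage I.1 not carried; the claimant fails its burden.
The carrier prevails on this issue.
— Issue II —
At Stage II.1 the claimant must meet a preponderance (weight is at least 49): on (e) the weight is 94 less the opposing 34 gives net 60, which does reach 49, so (e) meets the standard.
  All elements met. The claimant retains the burden for Stage II.2.
At Stage II.2 the claimant must meet a heightened civil standard (weight is at least 68): on (f) the weight is 86 less the opposing 4 gives net 82, ≥ 68, so (f) meets the standard; on (g) the weight is 74 less the opposing 2 gives net 72, which does reach 68, so (g) meets the standard.
  All elements met at the final stage.
Every stage carried; the claimant prevails on this issue.
— Issue III —
At Stage III.1 the claimant must meet a substantially-more-likely showing (weight exceeds 80): on (h) the weight is 94 less the opposing 12 gives net 82, which does exceed 80, so (h) meets the standard.
  Stage III.1 carried; the burden remains with the claimant.
At Stage III.2 the claimant must meet a substantially-more-likely showing (weight exceeds 80): on (i) the weight is 90, > 80, so (i) meets the standard.
  Stage III.2 is satisfied; the claimant continues to bear the burden.
At Stage III.3 the claimant must meet a substantially-more-likely showing (weight exceeds 80): on (j) the weight is 95 less the opposing 10 gives net 85, > 80, so (j) meets the standard; on (k) the weight is 94 less the opposing 2 gives net 92, > 80, so (k) meets the standard.
  The claimant carries the last stage.
Every stage carried; the claimant prevails on this issue.
Per-issue: Issue I → carrier; Issue II → claimant; Issue III → claimant. The claimant must prevail on a majority of issues; overall, the claimant prevails.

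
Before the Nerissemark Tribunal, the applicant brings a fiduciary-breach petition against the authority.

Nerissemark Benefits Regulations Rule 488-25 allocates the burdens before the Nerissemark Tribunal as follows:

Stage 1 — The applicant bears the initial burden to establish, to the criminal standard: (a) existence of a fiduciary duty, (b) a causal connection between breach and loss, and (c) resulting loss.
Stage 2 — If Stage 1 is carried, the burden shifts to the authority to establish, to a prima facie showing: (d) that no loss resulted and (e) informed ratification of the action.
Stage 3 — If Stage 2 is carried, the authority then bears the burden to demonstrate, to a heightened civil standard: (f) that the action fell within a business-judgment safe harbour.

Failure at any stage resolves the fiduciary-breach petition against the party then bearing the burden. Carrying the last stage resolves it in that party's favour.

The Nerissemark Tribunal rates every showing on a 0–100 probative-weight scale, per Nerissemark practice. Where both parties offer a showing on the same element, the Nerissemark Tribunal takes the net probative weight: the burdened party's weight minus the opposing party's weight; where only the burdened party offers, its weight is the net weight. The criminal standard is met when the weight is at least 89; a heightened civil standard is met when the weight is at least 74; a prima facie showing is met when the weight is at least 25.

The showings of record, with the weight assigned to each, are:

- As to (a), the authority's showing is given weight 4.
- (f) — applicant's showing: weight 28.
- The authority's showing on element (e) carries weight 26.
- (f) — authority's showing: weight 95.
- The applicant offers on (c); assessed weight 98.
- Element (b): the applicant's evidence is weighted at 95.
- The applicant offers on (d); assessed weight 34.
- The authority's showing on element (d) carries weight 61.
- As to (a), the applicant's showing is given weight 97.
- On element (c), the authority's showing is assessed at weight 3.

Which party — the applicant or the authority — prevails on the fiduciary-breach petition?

At Stage 1 the applicant must meet the criminal standard (weight is at least 89): on (a) the weight is 97 less the opposing 4 gives net 93, which does reach 89, so (a) meets the standard; on (b) the weight is 95, which does reach 89, so (b) meets the standard; on (c) the weight is 98 less the opposing 3 gives net 95, which does reach 89, so (c) meets the standard.
  Stage 1 carried; the burden shifts to the authority.
At Stage 2 the authority must meet a prima facie showing (weight is at least 25): on (d) the weight is 61 less the opposing 34 gives net 27, ≥ 25, so (d) meets the standard; on (e) the weight is 26, ≥ 25, so (e) meets the standard.
  Stage 2 carried; the burden remains with the authority.
At Stage 3 the authority must meet a heightened civil standard (weight is at least 74): on (f) the weight is 95 less the opposing 28 gives net 67, which does not reach 74, so (f) does not meet the standard.
  Not every element is met, so the authority fails to carry Stage 3.
The analysis ends at Stage 3; the applicant prevails.

applicant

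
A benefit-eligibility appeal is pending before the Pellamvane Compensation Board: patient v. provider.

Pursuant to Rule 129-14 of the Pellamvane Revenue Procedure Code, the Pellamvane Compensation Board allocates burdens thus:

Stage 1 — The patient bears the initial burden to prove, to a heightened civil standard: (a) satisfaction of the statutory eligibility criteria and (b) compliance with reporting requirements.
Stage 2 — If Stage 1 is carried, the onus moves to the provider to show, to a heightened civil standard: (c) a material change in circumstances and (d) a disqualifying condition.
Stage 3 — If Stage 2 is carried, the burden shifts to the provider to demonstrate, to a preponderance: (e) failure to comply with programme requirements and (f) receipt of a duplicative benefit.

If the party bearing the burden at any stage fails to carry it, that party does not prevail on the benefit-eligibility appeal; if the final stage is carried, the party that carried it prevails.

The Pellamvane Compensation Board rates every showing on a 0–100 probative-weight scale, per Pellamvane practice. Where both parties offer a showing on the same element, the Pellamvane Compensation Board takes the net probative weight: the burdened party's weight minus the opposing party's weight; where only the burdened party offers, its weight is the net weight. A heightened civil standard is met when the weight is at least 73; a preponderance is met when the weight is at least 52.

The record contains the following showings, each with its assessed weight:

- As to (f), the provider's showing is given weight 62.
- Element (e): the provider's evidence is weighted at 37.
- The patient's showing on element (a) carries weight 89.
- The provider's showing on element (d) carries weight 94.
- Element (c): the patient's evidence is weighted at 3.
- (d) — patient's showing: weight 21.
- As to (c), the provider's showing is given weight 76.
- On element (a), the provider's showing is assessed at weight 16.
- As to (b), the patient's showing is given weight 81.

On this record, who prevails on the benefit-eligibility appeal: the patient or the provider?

patient

Stage 1 — burden on patient; standard: a heightened civil standard (weight is at least 73).
    (a): 89 − 16 = 73 ≥ 73 [met]
    (b): 81 ≥ 73 [met]
  Stage 1 is satisfied; the onus moves to the provider.
Stage 2 — burden on provider; standard: a heightened civil standard (weight is at least 73).
    (c): 76 − 3 = 73 ≥ 73 [met]
    (d): 94 − 21 = 73 ≥ 73 [met]
  Stage 2 carried; the burden remains with the provider.
Stage 3 — burden on provider; standard: a preponderance (weight is at least 52).
    (e): 37 < 52 [not met]
    (f): 62 ≥ 52 [met]
  Not every element is met, so the provider fails to carry Stage 3.
The patient prevails.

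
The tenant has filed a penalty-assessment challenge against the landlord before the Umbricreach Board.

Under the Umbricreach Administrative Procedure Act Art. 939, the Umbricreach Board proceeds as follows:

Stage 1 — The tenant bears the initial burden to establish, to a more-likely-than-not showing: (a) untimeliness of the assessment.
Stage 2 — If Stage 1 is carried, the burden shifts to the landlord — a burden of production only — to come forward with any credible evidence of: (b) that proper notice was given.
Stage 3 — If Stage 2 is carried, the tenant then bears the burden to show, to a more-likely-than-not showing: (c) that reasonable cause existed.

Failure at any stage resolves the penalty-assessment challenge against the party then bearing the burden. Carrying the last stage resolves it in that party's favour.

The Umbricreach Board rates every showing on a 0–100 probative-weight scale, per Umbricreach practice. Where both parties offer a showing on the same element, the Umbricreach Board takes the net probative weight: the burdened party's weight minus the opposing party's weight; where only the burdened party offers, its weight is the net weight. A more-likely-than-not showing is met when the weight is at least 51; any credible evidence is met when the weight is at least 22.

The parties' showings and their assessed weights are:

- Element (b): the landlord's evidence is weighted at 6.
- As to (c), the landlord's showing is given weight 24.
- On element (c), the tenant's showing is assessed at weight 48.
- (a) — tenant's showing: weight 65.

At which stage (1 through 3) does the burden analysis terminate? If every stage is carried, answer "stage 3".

stage 2

Stage 1 (tenant, a more-likely-than-not showing, weight is at least 51): (a) 65 ≥ 51 — meets.
  Stage 1 carried; the burden shifts to the landlord.
Stage 2 (landlord, any credible evidence, weight is at least 22): (b) 6 < 22 — fails.
  The landlord does not carry Stage 2.
The tenant prevails.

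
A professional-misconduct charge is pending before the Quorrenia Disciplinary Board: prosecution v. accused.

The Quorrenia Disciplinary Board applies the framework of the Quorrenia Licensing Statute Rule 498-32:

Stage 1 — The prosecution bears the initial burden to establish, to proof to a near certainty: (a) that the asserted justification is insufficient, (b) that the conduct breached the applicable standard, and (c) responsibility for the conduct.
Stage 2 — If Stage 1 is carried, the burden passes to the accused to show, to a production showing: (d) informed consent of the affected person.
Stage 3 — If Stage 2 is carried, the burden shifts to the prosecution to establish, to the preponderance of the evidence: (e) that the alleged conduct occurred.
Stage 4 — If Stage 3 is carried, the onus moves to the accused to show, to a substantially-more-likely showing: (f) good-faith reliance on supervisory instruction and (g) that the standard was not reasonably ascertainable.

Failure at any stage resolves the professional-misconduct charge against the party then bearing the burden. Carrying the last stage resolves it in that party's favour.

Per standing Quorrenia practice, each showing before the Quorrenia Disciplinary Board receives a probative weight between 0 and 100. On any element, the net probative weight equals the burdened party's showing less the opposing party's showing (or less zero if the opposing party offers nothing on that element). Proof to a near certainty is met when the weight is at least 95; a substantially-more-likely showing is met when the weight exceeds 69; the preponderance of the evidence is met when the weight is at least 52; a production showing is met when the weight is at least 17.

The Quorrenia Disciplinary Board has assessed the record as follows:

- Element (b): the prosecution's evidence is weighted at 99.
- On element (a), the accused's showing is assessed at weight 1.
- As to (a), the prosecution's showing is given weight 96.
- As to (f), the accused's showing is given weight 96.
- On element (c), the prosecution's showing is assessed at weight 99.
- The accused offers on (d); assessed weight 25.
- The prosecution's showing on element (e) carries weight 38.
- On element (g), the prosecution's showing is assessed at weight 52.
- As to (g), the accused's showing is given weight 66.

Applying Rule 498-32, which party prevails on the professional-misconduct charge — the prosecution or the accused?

accused

Stage 1 — burden on prosecution; standard: proof to a near certainty (weight is at least 95).
    (a): 96 − 1 = 95 ≥ 95 [met]
    (b): 99 ≥ 95 [met]
    (c): 99 ≥ 95 [met]
  Stage 1 is satisfied; the onus moves to the accused.
Stage 2 — burden on accused; standard: a production showing (weight is at least 17).
    (d): 25 ≥ 17 [met]
  The accused carries Stage 2; the prosecution now bears the burden.
Stage 3 — burden on prosecution; standard: the preponderance of the evidence (weight is at least 52).
    (e): 38 < 52 [not met]
  Stage 3 not carried; the prosecution fails its burden.
The analysis ends at Stage 3; the accused prevails.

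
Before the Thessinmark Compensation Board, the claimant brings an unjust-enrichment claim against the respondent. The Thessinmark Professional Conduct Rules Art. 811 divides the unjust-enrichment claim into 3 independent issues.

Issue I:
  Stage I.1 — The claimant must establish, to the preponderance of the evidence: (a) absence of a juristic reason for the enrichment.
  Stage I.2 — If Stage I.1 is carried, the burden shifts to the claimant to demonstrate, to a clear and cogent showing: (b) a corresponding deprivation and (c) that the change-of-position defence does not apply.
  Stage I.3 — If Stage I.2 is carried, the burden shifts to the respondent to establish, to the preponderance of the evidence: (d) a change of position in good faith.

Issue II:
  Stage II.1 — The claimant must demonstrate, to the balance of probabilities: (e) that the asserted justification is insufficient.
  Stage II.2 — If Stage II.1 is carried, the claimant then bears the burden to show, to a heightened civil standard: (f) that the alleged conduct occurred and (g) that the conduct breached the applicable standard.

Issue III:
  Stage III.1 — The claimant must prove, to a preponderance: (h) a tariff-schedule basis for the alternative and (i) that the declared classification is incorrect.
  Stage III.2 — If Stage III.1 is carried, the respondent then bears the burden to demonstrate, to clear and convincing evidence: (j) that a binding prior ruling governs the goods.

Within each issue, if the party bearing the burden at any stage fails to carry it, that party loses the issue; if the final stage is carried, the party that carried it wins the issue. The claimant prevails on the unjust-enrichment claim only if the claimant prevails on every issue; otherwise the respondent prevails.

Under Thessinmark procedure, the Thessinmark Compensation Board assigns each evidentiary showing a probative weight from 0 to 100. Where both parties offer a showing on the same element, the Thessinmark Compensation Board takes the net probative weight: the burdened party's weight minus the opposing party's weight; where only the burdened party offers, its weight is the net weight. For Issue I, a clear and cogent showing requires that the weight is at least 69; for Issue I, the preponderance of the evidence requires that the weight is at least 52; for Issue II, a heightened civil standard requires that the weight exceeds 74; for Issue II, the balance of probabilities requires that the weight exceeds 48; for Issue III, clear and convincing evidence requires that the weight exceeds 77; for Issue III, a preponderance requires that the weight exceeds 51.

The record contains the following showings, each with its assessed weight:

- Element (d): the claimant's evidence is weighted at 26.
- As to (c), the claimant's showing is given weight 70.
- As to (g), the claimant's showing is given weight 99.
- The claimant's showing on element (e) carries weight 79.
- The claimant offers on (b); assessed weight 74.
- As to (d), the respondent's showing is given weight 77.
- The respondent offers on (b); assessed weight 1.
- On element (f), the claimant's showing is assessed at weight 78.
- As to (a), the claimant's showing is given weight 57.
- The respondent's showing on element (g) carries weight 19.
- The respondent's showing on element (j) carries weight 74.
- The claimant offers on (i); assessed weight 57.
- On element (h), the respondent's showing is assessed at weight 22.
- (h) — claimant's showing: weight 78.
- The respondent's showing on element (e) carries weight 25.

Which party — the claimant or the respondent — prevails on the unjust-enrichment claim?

claimant

— Issue I —
Stage I.1 — burden on claimant; standard: the preponderance of the evidence (weight is at least 52).
    (a): 57 ≥ 52 [met]
  All elements met. The claimant retains the burden for Stage I.2.
Stage I.2 — burden on claimant; standard: a clear and cogent showing (weight is at least 69).
    (b): 74 − 1 = 73 ≥ 69 [met]
    (c): 70 ≥ 69 [met]
  Stage I.2 carried; the burden shifts to the respondent.
Stage I.3 — burden on respondent; standard: the preponderance of the evidence (weight is at least 52).
    (d): 77 − 26 = 51 < 52 [not met]
  The respondent does not carry Stage I.3.
So the claimant prevails on this issue.
— Issue II —
Stage II.1 — burden on claimant; standard: the balance of probabilities (weight exceeds 48).
    (e): 79 − 25 = 54 > 48 [met]
  Stage II.1 carried; the burden remains with the claimant.
Stage II.2 — burden on claimant; standard: a heightened civil standard (weight exceeds 74).
    (f): 78 > 74 [met]
    (g): 99 − 19 = 80 > 74 [met]
  Stage II.2 carried; the final stage is satisfied.
All stages carried — the claimant prevails on this issue.
— Issue III —
Stage III.1 — burden on claimant; standard: a preponderance (weight exceeds 51).
    (h): 78 − 22 = 56 > 51 [met]
    (i): 57 > 51 [met]
  All elements met. The burden passes to the respondent.
Stage III.2 — burden on respondent; standard: clear and convincing evidence (weight exceeds 77).
    (j): 74 ≤ 77 [not met]
  Stage III.2 not carried; the respondent fails its burden.
The analysis ends at Stage III.2; the claimant prevails on this issue.
Per-issue: Issue I → claimant; Issue II → claimant; Issue III → claimant. The claimant must prevail on every issue; overall, the claimant prevails.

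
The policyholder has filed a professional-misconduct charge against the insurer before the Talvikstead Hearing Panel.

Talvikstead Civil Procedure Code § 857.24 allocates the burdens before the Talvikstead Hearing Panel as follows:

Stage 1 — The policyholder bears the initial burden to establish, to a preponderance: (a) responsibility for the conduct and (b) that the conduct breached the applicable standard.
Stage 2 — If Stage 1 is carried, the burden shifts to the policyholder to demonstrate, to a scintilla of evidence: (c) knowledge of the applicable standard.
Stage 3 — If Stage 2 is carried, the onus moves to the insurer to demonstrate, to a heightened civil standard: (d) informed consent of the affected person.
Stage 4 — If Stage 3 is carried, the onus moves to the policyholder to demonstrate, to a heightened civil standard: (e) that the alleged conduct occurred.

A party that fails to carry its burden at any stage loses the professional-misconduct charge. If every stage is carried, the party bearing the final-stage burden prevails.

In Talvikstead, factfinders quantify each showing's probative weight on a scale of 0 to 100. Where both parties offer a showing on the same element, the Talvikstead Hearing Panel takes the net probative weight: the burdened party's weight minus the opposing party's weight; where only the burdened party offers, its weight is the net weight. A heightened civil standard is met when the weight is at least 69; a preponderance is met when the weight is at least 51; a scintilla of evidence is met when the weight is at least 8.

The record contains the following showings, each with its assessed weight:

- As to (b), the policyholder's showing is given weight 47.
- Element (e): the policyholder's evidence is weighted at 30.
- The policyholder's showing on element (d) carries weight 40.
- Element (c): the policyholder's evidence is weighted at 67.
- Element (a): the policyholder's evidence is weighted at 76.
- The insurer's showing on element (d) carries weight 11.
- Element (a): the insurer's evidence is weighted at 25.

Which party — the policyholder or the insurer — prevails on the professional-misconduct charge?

insurer

Stage 1 (policyholder, a preponderance, weight is at least 51): (a) net 76−25=51 ≥ 51 — meets; (b) 47 < 51 — fails.
  Not every element is met, so the policyholder fails to carry Stage 1.
The insurer prevails.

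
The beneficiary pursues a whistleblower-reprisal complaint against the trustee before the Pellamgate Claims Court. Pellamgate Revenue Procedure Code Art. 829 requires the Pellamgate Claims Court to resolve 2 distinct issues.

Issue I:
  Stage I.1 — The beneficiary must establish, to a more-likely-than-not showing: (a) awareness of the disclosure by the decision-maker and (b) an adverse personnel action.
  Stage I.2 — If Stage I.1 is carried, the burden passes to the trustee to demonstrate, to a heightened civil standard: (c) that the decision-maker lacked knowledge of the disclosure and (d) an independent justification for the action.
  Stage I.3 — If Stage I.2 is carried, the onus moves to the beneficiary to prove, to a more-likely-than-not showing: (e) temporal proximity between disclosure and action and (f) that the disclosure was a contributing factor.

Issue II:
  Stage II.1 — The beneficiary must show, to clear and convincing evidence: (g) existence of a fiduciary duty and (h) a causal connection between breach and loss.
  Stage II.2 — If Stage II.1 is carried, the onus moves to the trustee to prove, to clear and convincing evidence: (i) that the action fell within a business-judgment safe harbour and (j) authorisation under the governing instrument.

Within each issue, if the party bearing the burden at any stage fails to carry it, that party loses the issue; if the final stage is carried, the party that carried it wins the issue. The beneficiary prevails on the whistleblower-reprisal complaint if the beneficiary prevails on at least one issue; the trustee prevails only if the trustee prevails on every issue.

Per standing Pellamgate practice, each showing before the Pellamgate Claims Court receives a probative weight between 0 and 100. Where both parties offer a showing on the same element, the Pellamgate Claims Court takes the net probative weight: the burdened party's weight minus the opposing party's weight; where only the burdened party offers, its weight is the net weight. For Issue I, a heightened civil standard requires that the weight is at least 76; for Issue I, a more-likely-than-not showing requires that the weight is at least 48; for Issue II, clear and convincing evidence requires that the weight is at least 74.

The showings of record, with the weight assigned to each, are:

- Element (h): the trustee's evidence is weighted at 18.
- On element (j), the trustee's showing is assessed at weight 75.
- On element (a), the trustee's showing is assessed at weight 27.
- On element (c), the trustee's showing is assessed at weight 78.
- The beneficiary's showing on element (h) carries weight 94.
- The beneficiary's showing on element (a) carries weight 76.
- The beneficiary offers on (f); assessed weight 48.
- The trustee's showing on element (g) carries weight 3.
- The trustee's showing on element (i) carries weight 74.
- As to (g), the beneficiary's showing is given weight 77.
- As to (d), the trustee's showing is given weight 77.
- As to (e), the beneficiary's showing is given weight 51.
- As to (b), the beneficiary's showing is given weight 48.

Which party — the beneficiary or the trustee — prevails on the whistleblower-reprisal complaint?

beneficiary

— Issue I —
At Stage I.1 the beneficiary must meet a more-likely-than-not showing (weight is at least 48): on (a) the weight is 76 less the opposing 27 gives net 49, which does reach 48, so (a) meets the standard; on (b) the weight is 48, which does reach 48, so (b) meets the standard.
  Stage I.1 carried; the burden shifts to the trustee.
At Stage I.2 the trustee must meet a heightened civil standard (weight is at least 76): on (c) the weight is 78, ≥ 76, so (c) meets the standard; on (d) the weight is 77, which does reach 76, so (d) meets the standard.
  Stage I.2 carried; the burden shifts to the beneficiary.
At Stage I.3 the beneficiary must meet a more-likely-than-not showing (weight is at least 48): on (e) the weight is 51, ≥ 48, so (e) meets the standard; on (f) the weight is 48, ≥ 48, so (f) meets the standard.
  The beneficiary carries the last stage.
All stages carried — the beneficiary prevails on this issue.
— Issue II —
Stage II.1 — burden on beneficiary; standard: clear and convincing evidence (weight is at least 74).
    (g): 77 − 3 = 74 ≥ 74 [met]
    (h): 94 − 18 = 76 ≥ 74 [met]
  Stage II.1 carried; the burden shifts to the trustee.
Stage II.2 — burden on trustee; standard: clear and convincing evidence (weight is at least 74).
    (i): 74 ≥ 74 [met]
    (j): 75 ≥ 74 [met]
  All elements met at the final stage.
Every stage carried; the trustee prevails on this issue.
Per-issue: Issue I → beneficiary; Issue II → trustee. The beneficiary must prevail on at least one issue; overall, the beneficiary prevails.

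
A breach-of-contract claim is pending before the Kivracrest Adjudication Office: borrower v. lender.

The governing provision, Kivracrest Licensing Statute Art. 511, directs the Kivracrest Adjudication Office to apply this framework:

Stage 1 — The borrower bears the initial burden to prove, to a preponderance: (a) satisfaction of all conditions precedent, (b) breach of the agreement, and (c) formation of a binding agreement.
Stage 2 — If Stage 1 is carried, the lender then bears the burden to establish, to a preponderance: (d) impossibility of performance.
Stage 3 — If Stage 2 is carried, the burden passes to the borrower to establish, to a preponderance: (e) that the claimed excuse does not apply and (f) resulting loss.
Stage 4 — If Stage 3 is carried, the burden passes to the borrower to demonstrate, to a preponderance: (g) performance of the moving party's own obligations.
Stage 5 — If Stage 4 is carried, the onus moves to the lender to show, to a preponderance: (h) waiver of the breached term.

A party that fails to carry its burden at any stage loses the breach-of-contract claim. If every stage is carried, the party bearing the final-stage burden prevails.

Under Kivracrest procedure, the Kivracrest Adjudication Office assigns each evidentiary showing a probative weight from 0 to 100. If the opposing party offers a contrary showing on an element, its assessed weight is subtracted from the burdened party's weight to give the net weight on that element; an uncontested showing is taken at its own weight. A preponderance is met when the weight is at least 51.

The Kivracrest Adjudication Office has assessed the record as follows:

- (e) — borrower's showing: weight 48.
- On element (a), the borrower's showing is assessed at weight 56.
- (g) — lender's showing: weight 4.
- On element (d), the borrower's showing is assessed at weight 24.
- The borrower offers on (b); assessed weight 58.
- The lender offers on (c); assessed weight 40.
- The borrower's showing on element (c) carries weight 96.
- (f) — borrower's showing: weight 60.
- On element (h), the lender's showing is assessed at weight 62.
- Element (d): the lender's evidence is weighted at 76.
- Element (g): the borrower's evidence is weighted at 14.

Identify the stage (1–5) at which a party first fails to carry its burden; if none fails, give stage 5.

Stage 1 (borrower, a preponderance, weight is at least 51): (a) 56 ≥ 51 — meets; (b) 58 ≥ 51 — meets; (c) net 96−40=56 ≥ 51 — meets.
  Stage 1 carried; the burden shifts to the lender.
Stage 2 (lender, a preponderance, weight is at least 51): (d) net 76−24=52 ≥ 51 — meets.
  Stage 2 is satisfied; the onus moves to the borrower.
Stage 3 (borrower, a preponderance, weight is at least 51): (e) 48 < 51 — fails; (f) 60 ≥ 51 — meets.
  Not every element is met, so the borrower fails to carry Stage 3.
So the lender prevails.

stage 3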